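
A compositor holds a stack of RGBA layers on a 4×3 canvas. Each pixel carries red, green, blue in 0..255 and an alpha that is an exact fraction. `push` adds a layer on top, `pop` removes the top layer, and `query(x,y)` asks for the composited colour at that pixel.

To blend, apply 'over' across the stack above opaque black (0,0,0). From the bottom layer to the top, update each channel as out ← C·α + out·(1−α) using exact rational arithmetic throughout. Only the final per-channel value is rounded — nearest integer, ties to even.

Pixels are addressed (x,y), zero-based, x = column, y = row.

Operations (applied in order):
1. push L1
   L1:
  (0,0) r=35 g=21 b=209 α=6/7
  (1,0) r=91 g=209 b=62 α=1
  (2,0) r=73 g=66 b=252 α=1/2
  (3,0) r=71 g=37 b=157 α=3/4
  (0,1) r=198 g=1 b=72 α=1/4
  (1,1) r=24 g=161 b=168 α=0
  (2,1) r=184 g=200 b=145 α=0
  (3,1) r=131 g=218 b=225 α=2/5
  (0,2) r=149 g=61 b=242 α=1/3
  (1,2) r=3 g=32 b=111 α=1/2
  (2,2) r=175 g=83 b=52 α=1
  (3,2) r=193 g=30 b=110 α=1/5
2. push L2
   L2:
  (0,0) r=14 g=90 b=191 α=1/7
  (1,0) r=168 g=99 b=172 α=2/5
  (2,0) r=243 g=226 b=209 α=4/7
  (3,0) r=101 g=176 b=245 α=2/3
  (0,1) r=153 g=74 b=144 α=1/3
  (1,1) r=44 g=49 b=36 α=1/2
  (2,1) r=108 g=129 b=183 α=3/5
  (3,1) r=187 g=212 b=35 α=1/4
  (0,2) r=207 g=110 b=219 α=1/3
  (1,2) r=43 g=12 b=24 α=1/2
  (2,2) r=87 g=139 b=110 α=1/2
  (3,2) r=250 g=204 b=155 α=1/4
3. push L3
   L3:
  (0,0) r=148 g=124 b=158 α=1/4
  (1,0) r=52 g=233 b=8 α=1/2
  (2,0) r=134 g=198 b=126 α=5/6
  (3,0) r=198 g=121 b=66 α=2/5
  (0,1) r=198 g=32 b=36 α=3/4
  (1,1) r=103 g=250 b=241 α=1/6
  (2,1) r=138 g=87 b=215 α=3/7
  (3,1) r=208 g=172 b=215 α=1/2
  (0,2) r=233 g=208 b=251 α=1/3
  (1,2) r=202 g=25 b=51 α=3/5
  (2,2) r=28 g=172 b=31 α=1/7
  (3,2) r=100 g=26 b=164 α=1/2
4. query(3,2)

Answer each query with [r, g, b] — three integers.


(3,2) stack=L1,L2,L3; from [0,0,0]:
after L1 α=1/5: [193/5, 6, 22]
after L2 α=1/4: [1829/20, 111/2, 221/4]
after L3 α=1/2: [3829/40, 163/4, 877/8]
= [96, 41, 110]


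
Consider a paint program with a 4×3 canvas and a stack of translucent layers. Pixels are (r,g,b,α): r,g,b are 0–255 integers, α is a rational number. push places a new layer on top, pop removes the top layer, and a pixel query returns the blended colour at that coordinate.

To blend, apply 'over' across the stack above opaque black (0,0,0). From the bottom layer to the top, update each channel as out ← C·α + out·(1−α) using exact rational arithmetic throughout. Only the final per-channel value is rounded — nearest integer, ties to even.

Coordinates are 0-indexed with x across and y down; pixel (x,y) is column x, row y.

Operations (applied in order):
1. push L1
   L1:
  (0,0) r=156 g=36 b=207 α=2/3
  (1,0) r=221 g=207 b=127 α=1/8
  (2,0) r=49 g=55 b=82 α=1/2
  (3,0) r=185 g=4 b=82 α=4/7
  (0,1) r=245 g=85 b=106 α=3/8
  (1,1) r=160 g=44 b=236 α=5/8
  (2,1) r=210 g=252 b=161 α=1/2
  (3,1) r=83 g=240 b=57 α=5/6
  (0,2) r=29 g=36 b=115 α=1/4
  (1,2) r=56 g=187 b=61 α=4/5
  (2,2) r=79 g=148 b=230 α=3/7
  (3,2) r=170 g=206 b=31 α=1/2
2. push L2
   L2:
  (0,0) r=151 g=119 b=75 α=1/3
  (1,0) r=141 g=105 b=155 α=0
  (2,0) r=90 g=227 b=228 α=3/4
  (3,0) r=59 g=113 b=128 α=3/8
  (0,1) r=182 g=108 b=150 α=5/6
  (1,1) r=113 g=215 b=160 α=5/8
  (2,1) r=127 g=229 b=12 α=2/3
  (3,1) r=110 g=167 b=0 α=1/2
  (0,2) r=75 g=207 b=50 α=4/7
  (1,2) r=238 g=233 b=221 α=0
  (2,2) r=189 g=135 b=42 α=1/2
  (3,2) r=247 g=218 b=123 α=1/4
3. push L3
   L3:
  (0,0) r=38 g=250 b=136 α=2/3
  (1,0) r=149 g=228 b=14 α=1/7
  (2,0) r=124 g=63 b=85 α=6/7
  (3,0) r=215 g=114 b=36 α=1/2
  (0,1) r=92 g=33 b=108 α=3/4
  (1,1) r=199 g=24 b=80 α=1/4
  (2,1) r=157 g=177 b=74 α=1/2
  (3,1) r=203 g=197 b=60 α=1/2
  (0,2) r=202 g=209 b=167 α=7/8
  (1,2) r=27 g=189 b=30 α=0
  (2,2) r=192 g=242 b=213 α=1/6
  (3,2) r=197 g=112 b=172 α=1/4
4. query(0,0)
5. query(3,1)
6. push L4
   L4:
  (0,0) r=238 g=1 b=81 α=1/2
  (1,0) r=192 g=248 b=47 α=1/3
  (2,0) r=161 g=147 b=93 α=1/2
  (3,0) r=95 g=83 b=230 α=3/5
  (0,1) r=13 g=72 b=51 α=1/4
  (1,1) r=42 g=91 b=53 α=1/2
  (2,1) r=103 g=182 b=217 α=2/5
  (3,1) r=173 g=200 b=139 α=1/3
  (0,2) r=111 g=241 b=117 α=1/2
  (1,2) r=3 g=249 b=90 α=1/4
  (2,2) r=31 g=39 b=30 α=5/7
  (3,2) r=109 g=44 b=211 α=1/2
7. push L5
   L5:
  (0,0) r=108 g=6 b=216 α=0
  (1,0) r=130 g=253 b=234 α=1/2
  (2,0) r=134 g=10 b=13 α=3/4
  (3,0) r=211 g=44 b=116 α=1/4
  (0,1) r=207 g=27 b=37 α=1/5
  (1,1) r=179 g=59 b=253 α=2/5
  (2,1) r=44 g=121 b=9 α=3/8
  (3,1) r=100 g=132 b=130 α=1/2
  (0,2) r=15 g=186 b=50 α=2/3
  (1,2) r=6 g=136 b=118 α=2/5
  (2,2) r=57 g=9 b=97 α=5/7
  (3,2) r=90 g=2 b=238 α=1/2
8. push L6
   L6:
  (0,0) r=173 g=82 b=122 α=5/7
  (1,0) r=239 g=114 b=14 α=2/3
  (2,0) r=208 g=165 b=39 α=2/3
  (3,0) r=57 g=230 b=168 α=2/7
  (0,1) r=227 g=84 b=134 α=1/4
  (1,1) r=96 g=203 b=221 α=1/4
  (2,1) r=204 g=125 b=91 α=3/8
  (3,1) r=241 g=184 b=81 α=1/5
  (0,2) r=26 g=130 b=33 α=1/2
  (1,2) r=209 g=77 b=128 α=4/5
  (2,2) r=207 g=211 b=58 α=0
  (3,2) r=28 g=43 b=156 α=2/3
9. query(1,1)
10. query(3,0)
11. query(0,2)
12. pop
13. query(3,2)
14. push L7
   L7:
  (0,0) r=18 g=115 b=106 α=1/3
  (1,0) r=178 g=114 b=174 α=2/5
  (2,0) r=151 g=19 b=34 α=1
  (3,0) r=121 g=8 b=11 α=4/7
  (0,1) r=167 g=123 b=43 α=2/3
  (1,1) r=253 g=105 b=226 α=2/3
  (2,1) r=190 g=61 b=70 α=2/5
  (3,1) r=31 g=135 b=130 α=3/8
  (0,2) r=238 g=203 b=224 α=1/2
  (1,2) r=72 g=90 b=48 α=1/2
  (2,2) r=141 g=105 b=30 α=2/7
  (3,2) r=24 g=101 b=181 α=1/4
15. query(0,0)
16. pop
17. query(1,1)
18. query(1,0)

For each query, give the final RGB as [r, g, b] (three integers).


query (0,0) [L1,L2,L3] — begin 0,0,0
+L1 (α=2/3) → [104, 24, 138]
+L2 (α=1/3) → [359/3, 167/3, 117]
+L3 (α=2/3) → [587/9, 1667/9, 389/3]
rounded: [65, 185, 130]

(3,1) stack=L1,L2,L3; from [0,0,0]:
L1 α=5/6: [415/6, 200, 95/2]
L2 α=1/2: [1075/12, 367/2, 95/4]
L3 α=1/2: [3511/24, 761/4, 335/8]
→ [146, 190, 42]

(1,1) stack=L1,L2,L3,L4,L5,L6; from [0,0,0]:
after L1 α=5/8: [100, 55/2, 295/2]
after L2 α=5/8: [865/8, 2315/16, 2485/16]
after L3 α=1/4: [4187/32, 7329/64, 8735/64]
after L4 α=1/2: [5531/64, 13153/128, 12127/128]
after L5 α=2/5: [7901/64, 54563/640, 101149/640]
after L6 α=1/4: [29847/256, 293609/2560, 444887/2560]
→ [117, 115, 174]

at x=3,y=0 over L1,L2,L3,L4,L5,L6:
L1 α=4/7: [740/7, 16/7, 328/7]
L2 α=3/8: [4939/56, 2453/56, 541/7]
L3 α=1/2: [16979/112, 8837/112, 793/14]
L4 α=3/5: [32939/280, 22781/280, 5623/35]
L5 α=1/4: [157897/1120, 80663/1120, 20929/140]
L6 α=2/7: [183433/1568, 183703/1568, 30337/196]
rounded: [117, 117, 155]

query (0,2) [L1,L2,L3,L4,L5,L6] — begin 0,0,0
after L1 α=1/4: [29/4, 9, 115/4]
after L2 α=4/7: [1287/28, 855/7, 1145/28]
after L3 α=7/8: [40879/224, 1387/7, 33877/224]
after L4 α=1/2: [65743/448, 1537/7, 60085/448]
after L5 α=2/3: [79183/1344, 4141/21, 104885/1344]
after L6 α=1/2: [114127/2688, 6871/42, 149237/2688]
= [42, 164, 56]

(3,2) stack=L1,L2,L3,L4,L5; from [0,0,0]:
+L1 (α=1/2) → [85, 103, 31/2]
+L2 (α=1/4) → [251/2, 527/4, 339/8]
+L3 (α=1/4) → [1147/8, 2029/16, 2393/32]
+L4 (α=1/2) → [2019/16, 2733/32, 9145/64]
+L5 (α=1/2) → [3459/32, 2797/64, 24377/128]
= [108, 44, 190]

(0,0) stack=L1,L2,L3,L4,L5,L7; from [0,0,0]:
+L1 (α=2/3) → [104, 24, 138]
+L2 (α=1/3) → [359/3, 167/3, 117]
+L3 (α=2/3) → [587/9, 1667/9, 389/3]
+L4 (α=1/2) → [2729/18, 838/9, 316/3]
+L5 (α=0) → [2729/18, 838/9, 316/3]
+L7 (α=1/3) → [2891/27, 2711/27, 950/9]
→ [107, 100, 106]

(1,1) stack=L1,L2,L3,L4,L5; from [0,0,0]:
after L1 α=5/8: [100, 55/2, 295/2]
after L2 α=5/8: [865/8, 2315/16, 2485/16]
after L3 α=1/4: [4187/32, 7329/64, 8735/64]
after L4 α=1/2: [5531/64, 13153/128, 12127/128]
after L5 α=2/5: [7901/64, 54563/640, 101149/640]
→ [123, 85, 158]

query (1,0) [L1,L2,L3,L4,L5] — begin 0,0,0
L1 α=1/8: [221/8, 207/8, 127/8]
L2 α=0: [221/8, 207/8, 127/8]
L3 α=1/7: [1259/28, 219/4, 437/28]
L4 α=1/3: [3947/42, 715/6, 365/14]
L5 α=1/2: [9407/84, 2233/12, 3641/28]
rounded: [112, 186, 130]


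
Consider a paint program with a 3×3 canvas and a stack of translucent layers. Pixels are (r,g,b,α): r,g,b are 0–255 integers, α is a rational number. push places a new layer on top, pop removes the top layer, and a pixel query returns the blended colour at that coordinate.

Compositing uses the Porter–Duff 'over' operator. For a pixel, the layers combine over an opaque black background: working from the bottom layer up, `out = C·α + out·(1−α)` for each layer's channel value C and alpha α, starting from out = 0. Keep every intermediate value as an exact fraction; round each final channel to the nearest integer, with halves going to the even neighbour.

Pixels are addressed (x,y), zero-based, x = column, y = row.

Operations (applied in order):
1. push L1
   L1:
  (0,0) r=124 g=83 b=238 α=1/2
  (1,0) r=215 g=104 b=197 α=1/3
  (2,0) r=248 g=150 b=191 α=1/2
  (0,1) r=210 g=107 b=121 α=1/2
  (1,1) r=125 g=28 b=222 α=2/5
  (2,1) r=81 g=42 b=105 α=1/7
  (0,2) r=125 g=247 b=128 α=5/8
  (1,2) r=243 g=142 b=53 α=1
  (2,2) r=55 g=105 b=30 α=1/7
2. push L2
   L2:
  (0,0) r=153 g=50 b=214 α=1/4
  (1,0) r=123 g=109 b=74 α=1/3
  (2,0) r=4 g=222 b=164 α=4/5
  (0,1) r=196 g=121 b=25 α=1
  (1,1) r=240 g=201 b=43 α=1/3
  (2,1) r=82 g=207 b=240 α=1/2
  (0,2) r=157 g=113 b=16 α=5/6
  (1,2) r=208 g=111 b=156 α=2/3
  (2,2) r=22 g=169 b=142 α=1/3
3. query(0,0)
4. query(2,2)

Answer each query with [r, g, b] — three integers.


query (0,0) [L1,L2] — begin 0,0,0
after L1 α=1/2: [62, 83/2, 119]
after L2 α=1/4: [339/4, 349/8, 571/4]
→ [85, 44, 143]

at x=2,y=2 over L1,L2:
after L1 α=1/7: [55/7, 15, 30/7]
after L2 α=1/3: [88/7, 199/3, 1054/21]
→ [13, 66, 50]


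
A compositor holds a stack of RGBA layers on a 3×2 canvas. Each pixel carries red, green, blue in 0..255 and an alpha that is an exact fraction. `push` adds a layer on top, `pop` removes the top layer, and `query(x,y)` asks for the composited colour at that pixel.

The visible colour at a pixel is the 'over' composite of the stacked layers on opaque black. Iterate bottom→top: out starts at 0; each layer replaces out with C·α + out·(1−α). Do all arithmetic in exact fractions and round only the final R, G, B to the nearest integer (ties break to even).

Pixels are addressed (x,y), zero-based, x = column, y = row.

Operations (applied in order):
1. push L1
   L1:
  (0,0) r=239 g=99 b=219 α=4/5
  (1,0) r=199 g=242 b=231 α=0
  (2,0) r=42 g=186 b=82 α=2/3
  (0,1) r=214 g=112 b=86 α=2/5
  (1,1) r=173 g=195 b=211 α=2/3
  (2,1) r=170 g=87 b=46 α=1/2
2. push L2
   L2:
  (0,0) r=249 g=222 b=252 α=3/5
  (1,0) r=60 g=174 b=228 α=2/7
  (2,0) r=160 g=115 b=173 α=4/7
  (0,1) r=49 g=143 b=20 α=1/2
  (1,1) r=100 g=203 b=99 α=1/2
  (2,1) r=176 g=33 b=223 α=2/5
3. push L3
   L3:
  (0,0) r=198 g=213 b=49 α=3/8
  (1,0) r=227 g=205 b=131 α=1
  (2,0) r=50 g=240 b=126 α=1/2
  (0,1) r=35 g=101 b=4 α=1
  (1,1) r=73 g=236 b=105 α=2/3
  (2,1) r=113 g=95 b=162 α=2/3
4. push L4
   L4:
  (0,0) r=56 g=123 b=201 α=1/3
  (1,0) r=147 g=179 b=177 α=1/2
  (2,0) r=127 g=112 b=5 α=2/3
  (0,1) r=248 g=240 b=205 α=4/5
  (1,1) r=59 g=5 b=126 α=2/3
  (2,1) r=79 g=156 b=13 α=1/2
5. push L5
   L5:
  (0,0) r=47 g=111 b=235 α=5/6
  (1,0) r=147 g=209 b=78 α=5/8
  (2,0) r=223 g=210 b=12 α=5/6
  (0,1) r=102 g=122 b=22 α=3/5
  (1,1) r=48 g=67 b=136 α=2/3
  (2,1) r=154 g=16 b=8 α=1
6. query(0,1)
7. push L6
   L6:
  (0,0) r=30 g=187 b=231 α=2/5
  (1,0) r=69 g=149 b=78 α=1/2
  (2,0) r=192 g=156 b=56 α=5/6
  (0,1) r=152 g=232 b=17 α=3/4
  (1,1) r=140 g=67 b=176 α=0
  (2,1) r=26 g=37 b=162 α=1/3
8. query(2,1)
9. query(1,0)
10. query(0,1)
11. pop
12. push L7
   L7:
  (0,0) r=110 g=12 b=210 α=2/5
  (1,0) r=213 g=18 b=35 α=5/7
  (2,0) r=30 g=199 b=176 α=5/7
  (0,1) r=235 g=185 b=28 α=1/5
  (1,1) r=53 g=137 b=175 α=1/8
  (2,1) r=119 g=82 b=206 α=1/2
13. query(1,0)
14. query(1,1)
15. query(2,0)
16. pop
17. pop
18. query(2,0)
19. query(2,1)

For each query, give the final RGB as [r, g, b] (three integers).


query (0,1) [L1,L2,L3,L4,L5] — begin 0,0,0
after L1 α=2/5: [428/5, 224/5, 172/5]
after L2 α=1/2: [673/10, 939/10, 136/5]
after L3 α=1: [35, 101, 4]
after L4 α=4/5: [1027/5, 1061/5, 824/5]
after L5 α=3/5: [3584/25, 3952/25, 1978/25]
→ [143, 158, 79]

query (2,1) [L1,L2,L3,L4,L5,L6] — begin 0,0,0
L1 α=1/2: [85, 87/2, 23]
L2 α=2/5: [607/5, 393/10, 103]
L3 α=2/3: [579/5, 2293/30, 427/3]
L4 α=1/2: [487/5, 6973/60, 233/3]
L5 α=1: [154, 16, 8]
L6 α=1/3: [334/3, 23, 178/3]
→ [111, 23, 59]

(1,0) stack=L1,L2,L3,L4,L5,L6; from [0,0,0]:
+L1 (α=0) → [0, 0, 0]
+L2 (α=2/7) → [120/7, 348/7, 456/7]
+L3 (α=1) → [227, 205, 131]
+L4 (α=1/2) → [187, 192, 154]
+L5 (α=5/8) → [162, 1621/8, 213/2]
+L6 (α=1/2) → [231/2, 2813/16, 369/4]
= [116, 176, 92]

(0,1) stack=L1,L2,L3,L4,L5,L6; from [0,0,0]:
+L1 (α=2/5) → [428/5, 224/5, 172/5]
+L2 (α=1/2) → [673/10, 939/10, 136/5]
+L3 (α=1) → [35, 101, 4]
+L4 (α=4/5) → [1027/5, 1061/5, 824/5]
+L5 (α=3/5) → [3584/25, 3952/25, 1978/25]
+L6 (α=3/4) → [3746/25, 5338/25, 3253/100]
→ [150, 214, 33]

(1,0) stack=L1,L2,L3,L4,L5,L7; from [0,0,0]:
+L1 (α=0) → [0, 0, 0]
+L2 (α=2/7) → [120/7, 348/7, 456/7]
+L3 (α=1) → [227, 205, 131]
+L4 (α=1/2) → [187, 192, 154]
+L5 (α=5/8) → [162, 1621/8, 213/2]
+L7 (α=5/7) → [1389/7, 283/4, 388/7]
→ [198, 71, 55]

(1,1) stack=L1,L2,L3,L4,L5,L7; from [0,0,0]:
after L1 α=2/3: [346/3, 130, 422/3]
after L2 α=1/2: [323/3, 333/2, 719/6]
after L3 α=2/3: [761/9, 1277/6, 1979/18]
after L4 α=2/3: [1823/27, 1337/18, 6515/54]
after L5 α=2/3: [4415/81, 3749/54, 21203/162]
after L7 α=1/8: [17599/324, 33641/432, 176771/1296]
→ [54, 78, 136]

(2,0) stack=L1,L2,L3,L4,L5,L7; from [0,0,0]:
+L1 (α=2/3) → [28, 124, 164/3]
+L2 (α=4/7) → [724/7, 832/7, 856/7]
+L3 (α=1/2) → [537/7, 1256/7, 869/7]
+L4 (α=2/3) → [2315/21, 2824/21, 313/7]
+L5 (α=5/6) → [12865/63, 12437/63, 733/42]
+L7 (α=5/7) → [35180/441, 87559/441, 19213/147]
= [80, 199, 131]

(2,0) stack=L1,L2,L3,L4; from [0,0,0]:
+L1 (α=2/3) → [28, 124, 164/3]
+L2 (α=4/7) → [724/7, 832/7, 856/7]
+L3 (α=1/2) → [537/7, 1256/7, 869/7]
+L4 (α=2/3) → [2315/21, 2824/21, 313/7]
→ [110, 134, 45]

at x=2,y=1 over L1,L2,L3,L4:
after L1 α=1/2: [85, 87/2, 23]
after L2 α=2/5: [607/5, 393/10, 103]
after L3 α=2/3: [579/5, 2293/30, 427/3]
after L4 α=1/2: [487/5, 6973/60, 233/3]
→ [97, 116, 78]


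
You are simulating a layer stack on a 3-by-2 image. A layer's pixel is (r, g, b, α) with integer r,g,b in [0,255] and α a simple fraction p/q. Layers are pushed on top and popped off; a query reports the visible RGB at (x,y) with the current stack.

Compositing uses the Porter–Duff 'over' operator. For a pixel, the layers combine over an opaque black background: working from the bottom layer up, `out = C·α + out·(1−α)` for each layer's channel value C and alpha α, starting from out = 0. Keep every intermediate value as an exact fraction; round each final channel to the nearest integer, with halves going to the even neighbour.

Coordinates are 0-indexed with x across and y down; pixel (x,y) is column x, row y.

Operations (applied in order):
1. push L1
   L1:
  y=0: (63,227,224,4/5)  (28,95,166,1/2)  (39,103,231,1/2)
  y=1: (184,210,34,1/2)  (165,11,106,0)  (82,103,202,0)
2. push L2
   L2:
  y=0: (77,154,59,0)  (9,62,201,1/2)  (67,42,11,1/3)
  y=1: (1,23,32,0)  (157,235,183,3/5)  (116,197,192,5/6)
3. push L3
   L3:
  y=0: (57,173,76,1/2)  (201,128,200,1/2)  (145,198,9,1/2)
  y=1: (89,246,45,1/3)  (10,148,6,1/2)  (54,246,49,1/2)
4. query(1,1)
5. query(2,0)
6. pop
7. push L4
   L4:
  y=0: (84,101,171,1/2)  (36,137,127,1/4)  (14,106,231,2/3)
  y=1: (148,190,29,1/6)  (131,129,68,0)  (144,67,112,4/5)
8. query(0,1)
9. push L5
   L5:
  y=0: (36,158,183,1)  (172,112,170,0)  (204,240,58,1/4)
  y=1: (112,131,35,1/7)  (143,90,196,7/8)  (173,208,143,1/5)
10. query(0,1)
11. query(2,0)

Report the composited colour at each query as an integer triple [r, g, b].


at x=1,y=1 over L1,L2,L3:
+L1 (α=0) → [0, 0, 0]
+L2 (α=3/5) → [471/5, 141, 549/5]
+L3 (α=1/2) → [521/10, 289/2, 579/10]
= [52, 144, 58]

(2,0) stack=L1,L2,L3; from [0,0,0]:
L1 α=1/2: [39/2, 103/2, 231/2]
L2 α=1/3: [106/3, 145/3, 242/3]
L3 α=1/2: [541/6, 739/6, 269/6]
= [90, 123, 45]

(0,1) stack=L1,L2,L4; from [0,0,0]:
+L1 (α=1/2) → [92, 105, 17]
+L2 (α=0) → [92, 105, 17]
+L4 (α=1/6) → [304/3, 715/6, 19]
= [101, 119, 19]

query (0,1) [L1,L2,L4,L5] — begin 0,0,0
L1 α=1/2: [92, 105, 17]
L2 α=0: [92, 105, 17]
L4 α=1/6: [304/3, 715/6, 19]
L5 α=1/7: [720/7, 846/7, 149/7]
→ [103, 121, 21]

query (2,0) [L1,L2,L4,L5] — begin 0,0,0
after L1 α=1/2: [39/2, 103/2, 231/2]
after L2 α=1/3: [106/3, 145/3, 242/3]
after L4 α=2/3: [190/9, 781/9, 1628/9]
after L5 α=1/4: [401/6, 1501/12, 901/6]
rounded: [67, 125, 150]


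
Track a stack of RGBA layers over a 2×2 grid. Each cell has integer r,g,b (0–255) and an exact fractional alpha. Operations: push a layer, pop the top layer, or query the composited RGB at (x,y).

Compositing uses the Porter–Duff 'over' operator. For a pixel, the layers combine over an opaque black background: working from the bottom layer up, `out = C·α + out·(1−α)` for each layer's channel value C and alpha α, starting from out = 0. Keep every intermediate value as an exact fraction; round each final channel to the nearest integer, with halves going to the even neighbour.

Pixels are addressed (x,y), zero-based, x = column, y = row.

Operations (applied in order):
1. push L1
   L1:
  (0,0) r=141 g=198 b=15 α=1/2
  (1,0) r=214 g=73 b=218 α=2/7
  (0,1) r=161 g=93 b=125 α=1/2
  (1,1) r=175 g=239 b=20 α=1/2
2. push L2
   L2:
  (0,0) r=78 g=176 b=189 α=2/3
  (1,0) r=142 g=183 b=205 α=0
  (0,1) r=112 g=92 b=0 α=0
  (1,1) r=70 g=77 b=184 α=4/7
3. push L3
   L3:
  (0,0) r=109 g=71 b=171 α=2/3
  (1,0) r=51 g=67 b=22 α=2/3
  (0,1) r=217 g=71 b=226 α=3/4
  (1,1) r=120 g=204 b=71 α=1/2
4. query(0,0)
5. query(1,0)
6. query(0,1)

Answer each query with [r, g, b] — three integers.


query (0,0) [L1,L2,L3] — begin 0,0,0
L1 α=1/2: [141/2, 99, 15/2]
L2 α=2/3: [151/2, 451/3, 257/2]
L3 α=2/3: [587/6, 877/9, 941/6]
= [98, 97, 157]

at x=1,y=0 over L1,L2,L3:
L1 α=2/7: [428/7, 146/7, 436/7]
L2 α=0: [428/7, 146/7, 436/7]
L3 α=2/3: [1142/21, 1084/21, 248/7]
→ [54, 52, 35]

(0,1) stack=L1,L2,L3; from [0,0,0]:
after L1 α=1/2: [161/2, 93/2, 125/2]
after L2 α=0: [161/2, 93/2, 125/2]
after L3 α=3/4: [1463/8, 519/8, 1481/8]
rounded: [183, 65, 185]


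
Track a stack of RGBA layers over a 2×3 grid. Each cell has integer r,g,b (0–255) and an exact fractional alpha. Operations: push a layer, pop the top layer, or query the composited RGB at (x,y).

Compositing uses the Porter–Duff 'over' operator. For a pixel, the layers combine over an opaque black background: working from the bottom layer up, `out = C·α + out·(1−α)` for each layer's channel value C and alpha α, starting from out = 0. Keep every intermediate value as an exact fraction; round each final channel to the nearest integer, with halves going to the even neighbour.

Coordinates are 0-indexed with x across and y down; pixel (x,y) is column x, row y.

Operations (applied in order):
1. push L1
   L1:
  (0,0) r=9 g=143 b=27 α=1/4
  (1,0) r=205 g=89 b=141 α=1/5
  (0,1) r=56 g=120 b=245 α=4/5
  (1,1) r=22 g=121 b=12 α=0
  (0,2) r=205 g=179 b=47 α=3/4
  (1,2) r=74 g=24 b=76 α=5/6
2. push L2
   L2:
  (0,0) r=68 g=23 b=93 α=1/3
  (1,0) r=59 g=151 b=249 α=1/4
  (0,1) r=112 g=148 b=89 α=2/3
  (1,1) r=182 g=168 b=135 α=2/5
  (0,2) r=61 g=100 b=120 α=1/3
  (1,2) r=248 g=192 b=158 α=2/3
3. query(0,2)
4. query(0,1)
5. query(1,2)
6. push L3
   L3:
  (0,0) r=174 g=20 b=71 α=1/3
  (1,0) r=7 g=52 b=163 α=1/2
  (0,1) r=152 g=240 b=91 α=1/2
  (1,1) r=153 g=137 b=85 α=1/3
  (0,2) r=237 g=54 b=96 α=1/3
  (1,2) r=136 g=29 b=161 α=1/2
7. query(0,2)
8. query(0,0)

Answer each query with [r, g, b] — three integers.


query (0,2) [L1,L2] — begin 0,0,0
L1 α=3/4: [615/4, 537/4, 141/4]
L2 α=1/3: [737/6, 737/6, 127/2]
rounded: [123, 123, 64]

query (0,1) [L1,L2] — begin 0,0,0
+L1 (α=4/5) → [224/5, 96, 196]
+L2 (α=2/3) → [448/5, 392/3, 374/3]
rounded: [90, 131, 125]

at x=1,y=2 over L1,L2:
+L1 (α=5/6) → [185/3, 20, 190/3]
+L2 (α=2/3) → [1673/9, 404/3, 1138/9]
= [186, 135, 126]

(0,2) stack=L1,L2,L3; from [0,0,0]:
+L1 (α=3/4) → [615/4, 537/4, 141/4]
+L2 (α=1/3) → [737/6, 737/6, 127/2]
+L3 (α=1/3) → [1448/9, 899/9, 223/3]
rounded: [161, 100, 74]

query (0,0) [L1,L2,L3] — begin 0,0,0
after L1 α=1/4: [9/4, 143/4, 27/4]
after L2 α=1/3: [145/6, 63/2, 71/2]
after L3 α=1/3: [667/9, 83/3, 142/3]
= [74, 28, 47]


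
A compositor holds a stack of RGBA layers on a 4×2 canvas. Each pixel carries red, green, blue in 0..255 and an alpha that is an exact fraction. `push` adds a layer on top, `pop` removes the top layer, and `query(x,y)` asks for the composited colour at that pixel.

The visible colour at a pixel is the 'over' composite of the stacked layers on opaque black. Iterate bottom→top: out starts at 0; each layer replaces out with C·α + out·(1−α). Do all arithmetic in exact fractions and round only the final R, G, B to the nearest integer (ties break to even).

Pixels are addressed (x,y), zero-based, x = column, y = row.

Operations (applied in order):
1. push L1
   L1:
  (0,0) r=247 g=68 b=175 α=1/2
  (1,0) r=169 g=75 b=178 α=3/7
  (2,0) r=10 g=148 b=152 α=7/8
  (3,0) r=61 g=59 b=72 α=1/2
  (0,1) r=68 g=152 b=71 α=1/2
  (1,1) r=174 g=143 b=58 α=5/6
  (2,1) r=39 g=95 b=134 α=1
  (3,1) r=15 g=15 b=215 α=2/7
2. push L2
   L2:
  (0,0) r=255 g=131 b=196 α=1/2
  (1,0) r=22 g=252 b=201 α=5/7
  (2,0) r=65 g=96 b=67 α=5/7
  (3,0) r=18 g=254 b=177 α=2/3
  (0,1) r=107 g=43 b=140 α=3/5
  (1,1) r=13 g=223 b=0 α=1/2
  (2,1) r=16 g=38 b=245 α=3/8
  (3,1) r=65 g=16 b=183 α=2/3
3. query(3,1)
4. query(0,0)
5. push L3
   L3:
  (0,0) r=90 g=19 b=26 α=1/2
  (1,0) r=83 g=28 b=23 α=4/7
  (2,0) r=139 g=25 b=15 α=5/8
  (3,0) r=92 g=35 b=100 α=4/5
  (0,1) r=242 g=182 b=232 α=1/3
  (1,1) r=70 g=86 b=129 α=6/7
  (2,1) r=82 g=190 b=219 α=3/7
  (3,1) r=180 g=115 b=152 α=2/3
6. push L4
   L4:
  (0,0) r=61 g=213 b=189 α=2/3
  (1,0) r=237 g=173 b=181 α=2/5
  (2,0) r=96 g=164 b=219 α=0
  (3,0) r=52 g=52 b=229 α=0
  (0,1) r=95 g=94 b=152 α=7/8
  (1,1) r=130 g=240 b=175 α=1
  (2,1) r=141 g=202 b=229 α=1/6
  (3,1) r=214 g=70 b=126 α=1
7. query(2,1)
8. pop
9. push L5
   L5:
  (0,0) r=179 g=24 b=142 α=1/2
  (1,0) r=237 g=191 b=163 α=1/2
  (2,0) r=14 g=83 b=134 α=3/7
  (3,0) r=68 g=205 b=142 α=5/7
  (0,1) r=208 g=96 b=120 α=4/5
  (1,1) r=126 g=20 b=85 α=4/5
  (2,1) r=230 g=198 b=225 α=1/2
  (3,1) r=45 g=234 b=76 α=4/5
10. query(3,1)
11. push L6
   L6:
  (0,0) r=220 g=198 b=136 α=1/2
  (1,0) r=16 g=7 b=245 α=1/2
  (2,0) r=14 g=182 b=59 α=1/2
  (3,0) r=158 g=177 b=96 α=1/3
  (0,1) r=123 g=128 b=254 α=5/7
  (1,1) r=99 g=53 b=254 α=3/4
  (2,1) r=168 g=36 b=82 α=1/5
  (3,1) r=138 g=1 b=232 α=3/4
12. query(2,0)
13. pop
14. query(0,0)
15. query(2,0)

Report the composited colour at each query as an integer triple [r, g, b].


(3,1) stack=L1,L2; from [0,0,0]:
L1 α=2/7: [30/7, 30/7, 430/7]
L2 α=2/3: [940/21, 254/21, 2992/21]
= [45, 12, 142]

query (0,0) [L1,L2] — begin 0,0,0
L1 α=1/2: [247/2, 34, 175/2]
L2 α=1/2: [757/4, 165/2, 567/4]
= [189, 82, 142]

(2,1) stack=L1,L2,L3,L4; from [0,0,0]:
L1 α=1: [39, 95, 134]
L2 α=3/8: [243/8, 589/8, 1405/8]
L3 α=3/7: [105/2, 247/2, 2719/14]
L4 α=1/6: [269/4, 1639/12, 16801/84]
→ [67, 137, 200]

at x=3,y=1 over L1,L2,L3,L5:
after L1 α=2/7: [30/7, 30/7, 430/7]
after L2 α=2/3: [940/21, 254/21, 2992/21]
after L3 α=2/3: [8500/63, 5084/63, 9376/63]
after L5 α=4/5: [3968/63, 64052/315, 28528/315]
= [63, 203, 91]

query (2,0) [L1,L2,L3,L5,L6] — begin 0,0,0
L1 α=7/8: [35/4, 259/2, 133]
L2 α=5/7: [685/14, 739/7, 601/7]
L3 α=5/8: [11785/112, 773/14, 291/7]
L5 α=3/7: [12961/196, 3289/49, 3978/49]
L6 α=1/2: [15705/392, 12207/98, 6869/98]
rounded: [40, 125, 70]

query (0,0) [L1,L2,L3,L5] — begin 0,0,0
L1 α=1/2: [247/2, 34, 175/2]
L2 α=1/2: [757/4, 165/2, 567/4]
L3 α=1/2: [1117/8, 203/4, 671/8]
L5 α=1/2: [2549/16, 299/8, 1807/16]
= [159, 37, 113]

(2,0) stack=L1,L2,L3,L5; from [0,0,0]:
L1 α=7/8: [35/4, 259/2, 133]
L2 α=5/7: [685/14, 739/7, 601/7]
L3 α=5/8: [11785/112, 773/14, 291/7]
L5 α=3/7: [12961/196, 3289/49, 3978/49]
= [66, 67, 81]


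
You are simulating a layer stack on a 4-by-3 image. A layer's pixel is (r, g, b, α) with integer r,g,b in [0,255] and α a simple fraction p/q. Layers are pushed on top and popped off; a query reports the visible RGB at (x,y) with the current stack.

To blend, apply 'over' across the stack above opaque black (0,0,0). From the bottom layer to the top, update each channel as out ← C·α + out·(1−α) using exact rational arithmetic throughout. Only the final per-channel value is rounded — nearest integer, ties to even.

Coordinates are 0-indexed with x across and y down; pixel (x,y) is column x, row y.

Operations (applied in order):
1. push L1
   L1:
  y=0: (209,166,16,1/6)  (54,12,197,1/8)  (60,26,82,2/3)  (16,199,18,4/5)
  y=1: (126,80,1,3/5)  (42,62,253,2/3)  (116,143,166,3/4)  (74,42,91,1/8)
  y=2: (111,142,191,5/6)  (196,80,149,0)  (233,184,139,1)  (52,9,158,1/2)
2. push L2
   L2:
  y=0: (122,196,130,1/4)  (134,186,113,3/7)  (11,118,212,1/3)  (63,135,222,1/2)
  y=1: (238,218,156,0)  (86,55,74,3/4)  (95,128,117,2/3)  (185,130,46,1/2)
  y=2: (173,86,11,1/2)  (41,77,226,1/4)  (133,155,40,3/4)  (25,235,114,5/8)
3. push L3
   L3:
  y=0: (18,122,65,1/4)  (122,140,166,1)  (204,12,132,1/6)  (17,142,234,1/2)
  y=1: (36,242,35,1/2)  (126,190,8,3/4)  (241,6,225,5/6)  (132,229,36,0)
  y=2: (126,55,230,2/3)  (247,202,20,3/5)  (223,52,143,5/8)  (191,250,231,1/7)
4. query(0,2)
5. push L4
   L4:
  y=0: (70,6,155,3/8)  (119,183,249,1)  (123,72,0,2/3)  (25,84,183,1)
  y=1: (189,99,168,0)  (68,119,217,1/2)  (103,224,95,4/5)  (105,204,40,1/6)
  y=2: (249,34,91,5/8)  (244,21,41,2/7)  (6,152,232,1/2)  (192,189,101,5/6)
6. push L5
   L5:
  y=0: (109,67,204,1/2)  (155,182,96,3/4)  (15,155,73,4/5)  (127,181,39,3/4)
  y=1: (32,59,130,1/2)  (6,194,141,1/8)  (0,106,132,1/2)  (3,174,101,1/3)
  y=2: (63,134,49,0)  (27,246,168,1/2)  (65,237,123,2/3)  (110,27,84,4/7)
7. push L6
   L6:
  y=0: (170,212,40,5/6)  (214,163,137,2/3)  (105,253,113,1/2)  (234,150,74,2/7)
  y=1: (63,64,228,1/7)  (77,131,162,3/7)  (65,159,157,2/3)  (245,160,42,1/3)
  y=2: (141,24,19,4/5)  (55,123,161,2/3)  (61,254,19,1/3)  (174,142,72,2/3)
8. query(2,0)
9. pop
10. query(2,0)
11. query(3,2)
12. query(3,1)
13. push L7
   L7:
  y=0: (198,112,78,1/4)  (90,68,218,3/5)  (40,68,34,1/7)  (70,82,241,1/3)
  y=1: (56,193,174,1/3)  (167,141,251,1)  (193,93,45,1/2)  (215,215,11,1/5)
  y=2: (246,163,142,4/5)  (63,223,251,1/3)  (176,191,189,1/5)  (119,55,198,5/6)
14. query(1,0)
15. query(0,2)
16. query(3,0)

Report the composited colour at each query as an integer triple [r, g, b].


(0,2) stack=L1,L2,L3; from [0,0,0]:
L1 α=5/6: [185/2, 355/3, 955/6]
L2 α=1/2: [531/4, 613/6, 1021/12]
L3 α=2/3: [513/4, 1273/18, 6541/36]
= [128, 71, 182]

query (2,0) [L1,L2,L3,L4,L5,L6] — begin 0,0,0
+L1 (α=2/3) → [40, 52/3, 164/3]
+L2 (α=1/3) → [91/3, 458/9, 964/9]
+L3 (α=1/6) → [1067/18, 1199/27, 3004/27]
+L4 (α=2/3) → [5495/54, 5087/81, 3004/81]
+L5 (α=4/5) → [1747/54, 55307/405, 26656/405]
+L6 (α=1/2) → [7417/108, 78886/405, 72421/810]
= [69, 195, 89]

at x=2,y=0 over L1,L2,L3,L4,L5:
+L1 (α=2/3) → [40, 52/3, 164/3]
+L2 (α=1/3) → [91/3, 458/9, 964/9]
+L3 (α=1/6) → [1067/18, 1199/27, 3004/27]
+L4 (α=2/3) → [5495/54, 5087/81, 3004/81]
+L5 (α=4/5) → [1747/54, 55307/405, 26656/405]
→ [32, 137, 66]

query (3,2) [L1,L2,L3,L4,L5] — begin 0,0,0
L1 α=1/2: [26, 9/2, 79]
L2 α=5/8: [203/8, 2377/16, 807/8]
L3 α=1/7: [1373/28, 9131/56, 3345/28]
L4 α=5/6: [28253/168, 62051/336, 17485/168]
L5 α=4/7: [52893/392, 74147/784, 36301/392]
rounded: [135, 95, 93]

query (3,1) [L1,L2,L3,L4,L5] — begin 0,0,0
L1 α=1/8: [37/4, 21/4, 91/8]
L2 α=1/2: [777/8, 541/8, 459/16]
L3 α=0: [777/8, 541/8, 459/16]
L4 α=1/6: [1575/16, 4337/48, 2935/96]
L5 α=1/3: [533/8, 8513/72, 7783/144]
= [67, 118, 54]

query (1,0) [L1,L2,L3,L4,L5,L7] — begin 0,0,0
L1 α=1/8: [27/4, 3/2, 197/8]
L2 α=3/7: [429/7, 564/7, 125/2]
L3 α=1: [122, 140, 166]
L4 α=1: [119, 183, 249]
L5 α=3/4: [146, 729/4, 537/4]
L7 α=3/5: [562/5, 1137/10, 369/2]
→ [112, 114, 184]

(0,2) stack=L1,L2,L3,L4,L5,L7; from [0,0,0]:
+L1 (α=5/6) → [185/2, 355/3, 955/6]
+L2 (α=1/2) → [531/4, 613/6, 1021/12]
+L3 (α=2/3) → [513/4, 1273/18, 6541/36]
+L4 (α=5/8) → [6519/32, 2293/48, 12001/96]
+L5 (α=0) → [6519/32, 2293/48, 12001/96]
+L7 (α=4/5) → [38007/160, 33589/240, 66529/480]
rounded: [238, 140, 139]

at x=3,y=0 over L1,L2,L3,L4,L5,L7:
after L1 α=4/5: [64/5, 796/5, 72/5]
after L2 α=1/2: [379/10, 1471/10, 591/5]
after L3 α=1/2: [549/20, 2891/20, 1761/10]
after L4 α=1: [25, 84, 183]
after L5 α=3/4: [203/2, 627/4, 75]
after L7 α=1/3: [91, 791/6, 391/3]
= [91, 132, 130]


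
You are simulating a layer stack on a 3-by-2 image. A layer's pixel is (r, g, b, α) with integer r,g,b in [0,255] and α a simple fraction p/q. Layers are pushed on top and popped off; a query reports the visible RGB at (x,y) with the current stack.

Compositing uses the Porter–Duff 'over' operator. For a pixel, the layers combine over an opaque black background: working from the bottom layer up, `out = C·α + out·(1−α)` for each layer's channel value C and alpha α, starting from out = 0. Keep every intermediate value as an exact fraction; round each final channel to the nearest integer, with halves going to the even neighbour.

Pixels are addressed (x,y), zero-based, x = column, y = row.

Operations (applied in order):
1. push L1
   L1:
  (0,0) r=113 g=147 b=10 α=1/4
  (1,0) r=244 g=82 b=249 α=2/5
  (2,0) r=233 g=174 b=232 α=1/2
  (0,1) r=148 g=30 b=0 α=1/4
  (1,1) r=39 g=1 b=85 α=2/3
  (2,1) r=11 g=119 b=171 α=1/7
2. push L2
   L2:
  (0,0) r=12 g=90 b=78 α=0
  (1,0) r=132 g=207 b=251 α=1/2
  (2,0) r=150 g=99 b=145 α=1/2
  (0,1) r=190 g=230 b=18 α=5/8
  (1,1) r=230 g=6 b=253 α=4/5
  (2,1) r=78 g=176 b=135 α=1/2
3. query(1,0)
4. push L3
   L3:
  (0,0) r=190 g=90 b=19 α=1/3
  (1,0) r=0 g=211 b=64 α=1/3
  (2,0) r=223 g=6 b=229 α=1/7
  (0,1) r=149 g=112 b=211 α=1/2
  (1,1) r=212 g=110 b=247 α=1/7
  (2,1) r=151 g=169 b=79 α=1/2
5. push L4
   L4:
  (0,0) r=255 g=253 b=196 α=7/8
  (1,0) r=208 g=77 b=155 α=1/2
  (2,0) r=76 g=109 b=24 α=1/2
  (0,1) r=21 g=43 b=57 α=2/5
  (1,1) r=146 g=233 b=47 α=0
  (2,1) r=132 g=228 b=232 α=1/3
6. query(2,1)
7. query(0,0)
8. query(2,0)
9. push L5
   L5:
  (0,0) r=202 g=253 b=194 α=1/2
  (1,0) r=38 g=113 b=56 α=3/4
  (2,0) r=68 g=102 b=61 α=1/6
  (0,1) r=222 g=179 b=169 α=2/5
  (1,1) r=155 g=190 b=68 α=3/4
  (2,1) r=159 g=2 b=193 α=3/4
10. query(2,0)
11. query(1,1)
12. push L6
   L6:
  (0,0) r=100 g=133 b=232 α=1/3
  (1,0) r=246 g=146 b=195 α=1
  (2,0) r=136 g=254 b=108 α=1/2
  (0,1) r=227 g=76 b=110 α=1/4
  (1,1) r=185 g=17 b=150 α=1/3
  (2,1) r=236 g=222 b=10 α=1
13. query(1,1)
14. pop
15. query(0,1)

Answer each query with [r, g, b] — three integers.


at x=1,y=0 over L1,L2:
after L1 α=2/5: [488/5, 164/5, 498/5]
after L2 α=1/2: [574/5, 1199/10, 1753/10]
= [115, 120, 175]

(2,1) stack=L1,L2,L3,L4; from [0,0,0]:
after L1 α=1/7: [11/7, 17, 171/7]
after L2 α=1/2: [557/14, 193/2, 558/7]
after L3 α=1/2: [2671/28, 531/4, 1111/14]
after L4 α=1/3: [4519/42, 329/2, 2735/21]
rounded: [108, 164, 130]

(0,0) stack=L1,L2,L3,L4; from [0,0,0]:
+L1 (α=1/4) → [113/4, 147/4, 5/2]
+L2 (α=0) → [113/4, 147/4, 5/2]
+L3 (α=1/3) → [493/6, 109/2, 8]
+L4 (α=7/8) → [11203/48, 3651/16, 345/2]
→ [233, 228, 172]

(2,0) stack=L1,L2,L3,L4; from [0,0,0]:
+L1 (α=1/2) → [233/2, 87, 116]
+L2 (α=1/2) → [533/4, 93, 261/2]
+L3 (α=1/7) → [2045/14, 564/7, 1012/7]
+L4 (α=1/2) → [3109/28, 1327/14, 590/7]
→ [111, 95, 84]

at x=2,y=0 over L1,L2,L3,L4,L5:
+L1 (α=1/2) → [233/2, 87, 116]
+L2 (α=1/2) → [533/4, 93, 261/2]
+L3 (α=1/7) → [2045/14, 564/7, 1012/7]
+L4 (α=1/2) → [3109/28, 1327/14, 590/7]
+L5 (α=1/6) → [17449/168, 8063/84, 3377/42]
= [104, 96, 80]

(1,1) stack=L1,L2,L3,L4,L5; from [0,0,0]:
+L1 (α=2/3) → [26, 2/3, 170/3]
+L2 (α=4/5) → [946/5, 74/15, 3206/15]
+L3 (α=1/7) → [6736/35, 698/35, 7647/35]
+L4 (α=0) → [6736/35, 698/35, 7647/35]
+L5 (α=3/4) → [23011/140, 5162/35, 14787/140]
rounded: [164, 147, 106]

query (1,1) [L1,L2,L3,L4,L5,L6] — begin 0,0,0
L1 α=2/3: [26, 2/3, 170/3]
L2 α=4/5: [946/5, 74/15, 3206/15]
L3 α=1/7: [6736/35, 698/35, 7647/35]
L4 α=0: [6736/35, 698/35, 7647/35]
L5 α=3/4: [23011/140, 5162/35, 14787/140]
L6 α=1/3: [11987/70, 10919/105, 8429/70]
= [171, 104, 120]

(0,1) stack=L1,L2,L3,L4,L5; from [0,0,0]:
+L1 (α=1/4) → [37, 15/2, 0]
+L2 (α=5/8) → [1061/8, 2345/16, 45/4]
+L3 (α=1/2) → [2253/16, 4137/32, 889/8]
+L4 (α=2/5) → [7431/80, 15163/160, 3579/40]
+L5 (α=2/5) → [57813/400, 102769/800, 24257/200]
→ [145, 128, 121]


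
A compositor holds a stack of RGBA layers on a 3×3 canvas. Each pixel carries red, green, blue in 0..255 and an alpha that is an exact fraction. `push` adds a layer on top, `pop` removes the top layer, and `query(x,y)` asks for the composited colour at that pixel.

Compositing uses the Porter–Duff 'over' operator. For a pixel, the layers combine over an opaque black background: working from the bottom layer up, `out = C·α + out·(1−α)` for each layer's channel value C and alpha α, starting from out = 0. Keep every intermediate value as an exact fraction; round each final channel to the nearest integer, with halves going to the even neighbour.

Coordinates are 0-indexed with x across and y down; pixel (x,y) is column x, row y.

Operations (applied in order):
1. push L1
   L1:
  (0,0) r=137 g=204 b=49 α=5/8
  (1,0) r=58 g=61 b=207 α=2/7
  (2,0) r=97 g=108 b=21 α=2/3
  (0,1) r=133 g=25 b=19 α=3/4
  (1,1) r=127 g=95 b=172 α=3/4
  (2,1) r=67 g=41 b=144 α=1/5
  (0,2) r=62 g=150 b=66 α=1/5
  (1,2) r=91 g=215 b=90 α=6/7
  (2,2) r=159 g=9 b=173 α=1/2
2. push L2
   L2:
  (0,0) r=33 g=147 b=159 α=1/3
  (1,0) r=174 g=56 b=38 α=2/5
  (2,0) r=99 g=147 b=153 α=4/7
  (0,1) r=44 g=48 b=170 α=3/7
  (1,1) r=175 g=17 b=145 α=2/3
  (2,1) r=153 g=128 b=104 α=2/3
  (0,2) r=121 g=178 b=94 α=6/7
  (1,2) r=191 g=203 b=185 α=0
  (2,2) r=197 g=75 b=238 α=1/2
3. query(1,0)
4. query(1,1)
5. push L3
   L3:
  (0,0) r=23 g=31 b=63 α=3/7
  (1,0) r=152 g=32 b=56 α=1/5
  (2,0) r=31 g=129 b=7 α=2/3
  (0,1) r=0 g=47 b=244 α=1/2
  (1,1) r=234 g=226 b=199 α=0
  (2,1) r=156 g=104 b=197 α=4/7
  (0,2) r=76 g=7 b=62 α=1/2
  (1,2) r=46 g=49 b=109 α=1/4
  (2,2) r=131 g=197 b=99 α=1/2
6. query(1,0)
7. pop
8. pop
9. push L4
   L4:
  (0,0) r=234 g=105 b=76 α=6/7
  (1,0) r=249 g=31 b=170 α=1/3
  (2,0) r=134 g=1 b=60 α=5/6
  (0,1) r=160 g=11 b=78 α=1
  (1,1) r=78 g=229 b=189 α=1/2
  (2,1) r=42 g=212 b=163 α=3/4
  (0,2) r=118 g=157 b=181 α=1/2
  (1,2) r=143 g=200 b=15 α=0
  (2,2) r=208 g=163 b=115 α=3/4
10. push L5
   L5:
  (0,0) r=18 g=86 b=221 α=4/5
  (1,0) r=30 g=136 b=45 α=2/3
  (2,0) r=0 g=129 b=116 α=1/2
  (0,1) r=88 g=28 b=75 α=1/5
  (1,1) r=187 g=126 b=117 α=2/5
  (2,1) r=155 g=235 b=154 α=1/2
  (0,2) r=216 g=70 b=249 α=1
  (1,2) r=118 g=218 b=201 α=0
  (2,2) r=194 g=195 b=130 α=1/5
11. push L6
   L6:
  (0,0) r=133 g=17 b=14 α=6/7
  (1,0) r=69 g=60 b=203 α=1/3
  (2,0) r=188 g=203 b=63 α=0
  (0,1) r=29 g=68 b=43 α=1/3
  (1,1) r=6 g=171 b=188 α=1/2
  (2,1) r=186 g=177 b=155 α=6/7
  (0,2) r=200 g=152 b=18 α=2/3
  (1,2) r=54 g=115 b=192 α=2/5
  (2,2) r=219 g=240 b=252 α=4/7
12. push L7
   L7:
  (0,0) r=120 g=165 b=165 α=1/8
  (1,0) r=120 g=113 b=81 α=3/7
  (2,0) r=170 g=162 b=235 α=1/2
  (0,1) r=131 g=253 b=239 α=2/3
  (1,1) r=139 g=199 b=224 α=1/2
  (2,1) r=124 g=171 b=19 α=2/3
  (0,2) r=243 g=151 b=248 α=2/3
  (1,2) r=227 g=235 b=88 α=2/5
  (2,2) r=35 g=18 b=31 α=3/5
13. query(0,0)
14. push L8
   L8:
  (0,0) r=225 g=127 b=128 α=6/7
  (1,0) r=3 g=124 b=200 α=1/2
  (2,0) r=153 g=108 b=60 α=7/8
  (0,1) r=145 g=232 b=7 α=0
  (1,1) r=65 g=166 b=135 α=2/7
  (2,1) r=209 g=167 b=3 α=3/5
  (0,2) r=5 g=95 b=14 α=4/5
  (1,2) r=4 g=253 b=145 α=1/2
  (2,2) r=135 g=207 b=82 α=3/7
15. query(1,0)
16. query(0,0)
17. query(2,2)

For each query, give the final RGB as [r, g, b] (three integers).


at x=1,y=0 over L1,L2:
+L1 (α=2/7) → [116/7, 122/7, 414/7]
+L2 (α=2/5) → [2784/35, 230/7, 1774/35]
= [80, 33, 51]

query (1,1) [L1,L2] — begin 0,0,0
after L1 α=3/4: [381/4, 285/4, 129]
after L2 α=2/3: [1781/12, 421/12, 419/3]
= [148, 35, 140]

query (1,0) [L1,L2,L3] — begin 0,0,0
after L1 α=2/7: [116/7, 122/7, 414/7]
after L2 α=2/5: [2784/35, 230/7, 1774/35]
after L3 α=1/5: [16456/175, 1144/35, 9056/175]
rounded: [94, 33, 52]

at x=0,y=0 over L1,L4,L5,L6,L7:
L1 α=5/8: [685/8, 255/2, 245/8]
L4 α=6/7: [11917/56, 1515/14, 3893/56]
L5 α=4/5: [15949/280, 6331/70, 53397/280]
L6 α=6/7: [239389/1960, 13471/490, 76917/1960]
L7 α=1/8: [272989/2240, 25021/560, 123117/2240]
= [122, 45, 55]

(1,0) stack=L1,L4,L5,L6,L7,L8; from [0,0,0]:
L1 α=2/7: [116/7, 122/7, 414/7]
L4 α=1/3: [1975/21, 461/21, 2018/21]
L5 α=2/3: [3235/63, 6173/63, 3908/63]
L6 α=1/3: [10817/189, 16126/189, 20605/189]
L7 α=3/7: [111308/1323, 128575/1323, 128347/1323]
L8 α=1/2: [115277/2646, 292627/2646, 392947/2646]
= [44, 111, 149]

query (0,0) [L1,L4,L5,L6,L7,L8] — begin 0,0,0
L1 α=5/8: [685/8, 255/2, 245/8]
L4 α=6/7: [11917/56, 1515/14, 3893/56]
L5 α=4/5: [15949/280, 6331/70, 53397/280]
L6 α=6/7: [239389/1960, 13471/490, 76917/1960]
L7 α=1/8: [272989/2240, 25021/560, 123117/2240]
L8 α=6/7: [3296989/15680, 451741/3920, 1843437/15680]
→ [210, 115, 118]

(2,2) stack=L1,L4,L5,L6,L7,L8; from [0,0,0]:
L1 α=1/2: [159/2, 9/2, 173/2]
L4 α=3/4: [1407/8, 987/8, 863/8]
L5 α=1/5: [359/2, 1377/10, 1123/10]
L6 α=4/7: [2829/14, 13731/70, 13449/70]
L7 α=3/5: [3564/35, 15621/175, 16704/175]
L8 α=3/7: [28431/245, 171159/1225, 109866/1225]
→ [116, 140, 90]


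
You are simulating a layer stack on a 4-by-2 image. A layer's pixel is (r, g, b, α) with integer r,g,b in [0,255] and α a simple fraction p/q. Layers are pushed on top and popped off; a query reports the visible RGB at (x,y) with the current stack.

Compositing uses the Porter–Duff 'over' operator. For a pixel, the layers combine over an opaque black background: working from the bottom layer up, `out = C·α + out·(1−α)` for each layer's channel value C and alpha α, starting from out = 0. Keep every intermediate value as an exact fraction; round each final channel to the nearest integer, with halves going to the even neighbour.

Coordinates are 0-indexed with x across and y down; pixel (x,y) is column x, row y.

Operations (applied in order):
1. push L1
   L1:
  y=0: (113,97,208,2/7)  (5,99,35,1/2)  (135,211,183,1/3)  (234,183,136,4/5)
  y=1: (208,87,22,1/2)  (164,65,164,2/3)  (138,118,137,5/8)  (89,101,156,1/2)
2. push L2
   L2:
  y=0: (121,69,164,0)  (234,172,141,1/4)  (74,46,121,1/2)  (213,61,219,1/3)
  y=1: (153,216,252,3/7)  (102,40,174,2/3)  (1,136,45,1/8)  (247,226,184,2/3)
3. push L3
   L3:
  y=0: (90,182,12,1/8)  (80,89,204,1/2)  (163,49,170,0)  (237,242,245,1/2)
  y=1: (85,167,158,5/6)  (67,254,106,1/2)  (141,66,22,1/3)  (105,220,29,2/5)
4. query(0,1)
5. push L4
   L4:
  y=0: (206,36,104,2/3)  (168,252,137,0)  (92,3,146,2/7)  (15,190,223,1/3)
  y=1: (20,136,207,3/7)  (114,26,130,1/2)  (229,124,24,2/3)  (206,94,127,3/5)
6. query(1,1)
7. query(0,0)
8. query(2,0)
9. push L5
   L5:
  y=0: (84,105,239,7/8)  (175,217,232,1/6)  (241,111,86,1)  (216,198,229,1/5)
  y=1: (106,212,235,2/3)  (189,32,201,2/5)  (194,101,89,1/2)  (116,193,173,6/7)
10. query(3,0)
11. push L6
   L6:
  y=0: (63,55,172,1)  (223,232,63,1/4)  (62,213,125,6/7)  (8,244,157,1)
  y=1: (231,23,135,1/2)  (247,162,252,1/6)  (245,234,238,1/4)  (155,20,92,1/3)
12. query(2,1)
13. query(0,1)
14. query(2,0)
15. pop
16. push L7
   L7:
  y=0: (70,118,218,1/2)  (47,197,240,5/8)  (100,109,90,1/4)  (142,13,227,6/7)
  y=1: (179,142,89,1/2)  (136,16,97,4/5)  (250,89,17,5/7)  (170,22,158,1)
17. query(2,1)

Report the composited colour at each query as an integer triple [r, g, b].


(0,1) stack=L1,L2,L3; from [0,0,0]:
after L1 α=1/2: [104, 87/2, 11]
after L2 α=3/7: [125, 822/7, 800/7]
after L3 α=5/6: [275/3, 6667/42, 1055/7]
= [92, 159, 151]

(1,1) stack=L1,L2,L3,L4; from [0,0,0]:
L1 α=2/3: [328/3, 130/3, 328/3]
L2 α=2/3: [940/9, 370/9, 1372/9]
L3 α=1/2: [1543/18, 1328/9, 1163/9]
L4 α=1/2: [3595/36, 781/9, 2333/18]
rounded: [100, 87, 130]

query (0,0) [L1,L2,L3,L4] — begin 0,0,0
after L1 α=2/7: [226/7, 194/7, 416/7]
after L2 α=0: [226/7, 194/7, 416/7]
after L3 α=1/8: [79/2, 47, 107/2]
after L4 α=2/3: [301/2, 119/3, 523/6]
→ [150, 40, 87]

at x=2,y=0 over L1,L2,L3,L4:
+L1 (α=1/3) → [45, 211/3, 61]
+L2 (α=1/2) → [119/2, 349/6, 91]
+L3 (α=0) → [119/2, 349/6, 91]
+L4 (α=2/7) → [963/14, 1781/42, 747/7]
rounded: [69, 42, 107]

(3,0) stack=L1,L2,L3,L4,L5; from [0,0,0]:
L1 α=4/5: [936/5, 732/5, 544/5]
L2 α=1/3: [979/5, 1769/15, 2183/15]
L3 α=1/2: [1082/5, 5399/30, 2929/15]
L4 α=1/3: [2239/15, 8249/45, 9203/45]
L5 α=1/5: [12196/75, 41906/225, 47117/225]
= [163, 186, 209]

query (2,1) [L1,L2,L3,L4,L5,L6] — begin 0,0,0
L1 α=5/8: [345/4, 295/4, 685/8]
L2 α=1/8: [2419/32, 2609/32, 5155/64]
L3 α=1/3: [4675/48, 3665/48, 1953/32]
L4 α=2/3: [26659/144, 15569/144, 1163/32]
L5 α=1/2: [54595/288, 30113/288, 4011/64]
L6 α=1/4: [78115/384, 52577/384, 27265/256]
= [203, 137, 107]

(0,1) stack=L1,L2,L3,L4,L5,L6; from [0,0,0]:
+L1 (α=1/2) → [104, 87/2, 11]
+L2 (α=3/7) → [125, 822/7, 800/7]
+L3 (α=5/6) → [275/3, 6667/42, 1055/7]
+L4 (α=3/7) → [1280/21, 21902/147, 8567/49]
+L5 (α=2/3) → [5732/63, 84230/441, 31597/147]
+L6 (α=1/2) → [20285/126, 94373/882, 25721/147]
rounded: [161, 107, 175]

(2,0) stack=L1,L2,L3,L4,L5,L6; from [0,0,0]:
after L1 α=1/3: [45, 211/3, 61]
after L2 α=1/2: [119/2, 349/6, 91]
after L3 α=0: [119/2, 349/6, 91]
after L4 α=2/7: [963/14, 1781/42, 747/7]
after L5 α=1: [241, 111, 86]
after L6 α=6/7: [613/7, 1389/7, 836/7]
rounded: [88, 198, 119]

at x=2,y=1 over L1,L2,L3,L4,L5,L7:
L1 α=5/8: [345/4, 295/4, 685/8]
L2 α=1/8: [2419/32, 2609/32, 5155/64]
L3 α=1/3: [4675/48, 3665/48, 1953/32]
L4 α=2/3: [26659/144, 15569/144, 1163/32]
L5 α=1/2: [54595/288, 30113/288, 4011/64]
L7 α=5/7: [234595/1008, 94193/1008, 6731/224]
rounded: [233, 93, 30]
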